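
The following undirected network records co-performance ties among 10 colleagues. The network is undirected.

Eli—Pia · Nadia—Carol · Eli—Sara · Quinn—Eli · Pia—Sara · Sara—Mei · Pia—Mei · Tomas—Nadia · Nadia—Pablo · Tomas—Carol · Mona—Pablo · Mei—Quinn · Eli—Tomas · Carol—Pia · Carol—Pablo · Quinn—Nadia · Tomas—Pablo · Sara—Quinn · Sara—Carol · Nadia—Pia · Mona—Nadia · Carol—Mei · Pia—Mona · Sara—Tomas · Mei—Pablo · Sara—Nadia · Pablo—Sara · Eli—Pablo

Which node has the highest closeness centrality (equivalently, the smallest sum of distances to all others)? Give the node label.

Sara

Farness (sum of distances to all others) for each node — Carol:12, Eli:13, Mei:13, Mona:15, Nadia:11, Pablo:11, Pia:12, Quinn:14, Sara:10, Tomas:13.
The smallest farness is 10, for Sara, so Sara has the highest closeness.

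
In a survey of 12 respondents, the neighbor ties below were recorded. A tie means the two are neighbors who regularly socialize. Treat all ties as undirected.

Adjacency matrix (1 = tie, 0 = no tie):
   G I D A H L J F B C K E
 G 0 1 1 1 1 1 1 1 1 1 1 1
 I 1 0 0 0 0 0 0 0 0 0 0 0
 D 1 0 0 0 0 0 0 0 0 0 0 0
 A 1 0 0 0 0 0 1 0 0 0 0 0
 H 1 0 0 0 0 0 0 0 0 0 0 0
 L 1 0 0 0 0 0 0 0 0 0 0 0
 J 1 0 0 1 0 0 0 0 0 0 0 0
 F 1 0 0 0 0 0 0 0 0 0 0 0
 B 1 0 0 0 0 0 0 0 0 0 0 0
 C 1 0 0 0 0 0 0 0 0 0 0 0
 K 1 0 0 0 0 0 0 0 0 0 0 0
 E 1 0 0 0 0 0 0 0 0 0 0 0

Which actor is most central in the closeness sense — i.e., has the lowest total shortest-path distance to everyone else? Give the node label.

G

Farness (sum of distances to all others) for each node — A:20, B:21, C:21, D:21, E:21, F:21, G:11, H:21, I:21, J:20, K:21, L:21.
The smallest farness is 11, for G, so G has the highest closeness.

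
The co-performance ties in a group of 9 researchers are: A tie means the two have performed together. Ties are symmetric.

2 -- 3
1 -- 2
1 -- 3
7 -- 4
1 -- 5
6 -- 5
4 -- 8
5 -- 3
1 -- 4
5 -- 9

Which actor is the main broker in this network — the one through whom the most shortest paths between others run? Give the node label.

1

Unnormalized betweenness of each node: 1:33/2, 2:0, 3:3/2, 4:13, 5:13, 6:0, 7:0, 8:0, 9:0.
1 has the largest value, 33/2, making it the main broker — the node through which the most shortest paths run.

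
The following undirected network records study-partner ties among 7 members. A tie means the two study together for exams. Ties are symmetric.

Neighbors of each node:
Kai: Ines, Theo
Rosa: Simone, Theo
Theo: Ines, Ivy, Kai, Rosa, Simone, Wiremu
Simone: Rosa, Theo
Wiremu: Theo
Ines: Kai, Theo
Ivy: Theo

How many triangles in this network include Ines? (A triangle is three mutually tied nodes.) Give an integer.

1

Ines's neighbors: Kai and Theo.
Neighbor pairs that are themselves tied: Ines–Kai–Theo. Each forms one triangle with Ines, for 1 in total.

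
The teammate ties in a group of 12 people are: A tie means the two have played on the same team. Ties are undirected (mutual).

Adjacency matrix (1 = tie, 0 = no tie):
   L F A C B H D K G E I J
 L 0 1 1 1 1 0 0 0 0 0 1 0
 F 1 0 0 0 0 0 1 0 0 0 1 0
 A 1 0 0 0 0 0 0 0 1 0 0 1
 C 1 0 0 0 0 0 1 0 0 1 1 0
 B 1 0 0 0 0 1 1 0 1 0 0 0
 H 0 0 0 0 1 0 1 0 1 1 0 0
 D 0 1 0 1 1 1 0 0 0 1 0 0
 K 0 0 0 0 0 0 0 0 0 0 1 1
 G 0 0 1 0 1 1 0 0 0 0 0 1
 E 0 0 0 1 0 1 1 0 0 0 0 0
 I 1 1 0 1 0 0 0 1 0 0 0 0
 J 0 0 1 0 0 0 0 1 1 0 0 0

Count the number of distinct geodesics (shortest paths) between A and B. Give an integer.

The shortest distance is 2. The length-2 paths are: A–L–B; A–G–B.
That gives 2 distinct shortest paths.

2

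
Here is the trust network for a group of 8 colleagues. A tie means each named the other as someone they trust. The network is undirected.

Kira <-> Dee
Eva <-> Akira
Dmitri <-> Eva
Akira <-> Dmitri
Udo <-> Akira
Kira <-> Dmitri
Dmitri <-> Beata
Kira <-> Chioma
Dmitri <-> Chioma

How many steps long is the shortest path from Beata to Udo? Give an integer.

3

One shortest route is Beata – Dmitri – Akira – Udo, which uses 3 edges, and at distance 2 from Beata we only reach {Akira, Chioma, Eva, Kira}, which does not include Udo. So d(Beata,Udo) = 3.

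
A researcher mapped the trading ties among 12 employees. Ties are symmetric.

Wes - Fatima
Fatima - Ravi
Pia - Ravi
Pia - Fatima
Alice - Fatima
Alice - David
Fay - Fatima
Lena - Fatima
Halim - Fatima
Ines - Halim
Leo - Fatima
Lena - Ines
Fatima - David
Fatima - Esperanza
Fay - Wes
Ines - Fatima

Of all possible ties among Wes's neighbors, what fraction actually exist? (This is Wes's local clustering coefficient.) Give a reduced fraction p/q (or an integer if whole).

1

Wes's neighbors: Fatima and Fay (k = 2).
Possible neighbor pairs: C(2,2) = 1. Edges among them: Fatima–Fay → e = 1.
Clustering(Wes) = 1/1.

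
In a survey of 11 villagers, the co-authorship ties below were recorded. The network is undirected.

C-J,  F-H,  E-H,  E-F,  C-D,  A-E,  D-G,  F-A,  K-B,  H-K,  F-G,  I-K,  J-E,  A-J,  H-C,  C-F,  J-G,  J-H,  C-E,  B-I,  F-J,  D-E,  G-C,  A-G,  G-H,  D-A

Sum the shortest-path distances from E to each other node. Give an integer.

Distances from E: A:1, B:3, C:1, D:1, F:1, G:2, H:1, I:3, J:1, K:2.
Sum = 1 + 3 + 1 + 1 + 1 + 2 + 1 + 3 + 1 + 2 = 16.

16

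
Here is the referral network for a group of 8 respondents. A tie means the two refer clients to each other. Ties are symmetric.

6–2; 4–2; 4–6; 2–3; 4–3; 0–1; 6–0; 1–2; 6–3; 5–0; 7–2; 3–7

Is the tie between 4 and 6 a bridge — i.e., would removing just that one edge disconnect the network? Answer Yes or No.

No

Even without that edge, 4 still reaches 6 via 4 – 2 – 6, so the network stays connected. Not a bridge.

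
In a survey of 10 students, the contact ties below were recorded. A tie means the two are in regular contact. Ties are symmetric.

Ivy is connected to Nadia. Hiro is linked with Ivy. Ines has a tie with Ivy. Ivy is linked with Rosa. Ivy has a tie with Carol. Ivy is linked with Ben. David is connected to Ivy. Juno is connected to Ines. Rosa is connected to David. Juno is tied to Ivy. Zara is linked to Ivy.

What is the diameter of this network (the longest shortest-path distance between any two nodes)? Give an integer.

Eccentricity of each node (its greatest distance to any other): Ben:2, Carol:2, David:2, Hiro:2, Ines:2, Ivy:1, Juno:2, Nadia:2, Rosa:2, Zara:2.
The maximum eccentricity is 2, realized for instance by the pair David–Carol via David – Ivy – Carol. So the diameter is 2.

2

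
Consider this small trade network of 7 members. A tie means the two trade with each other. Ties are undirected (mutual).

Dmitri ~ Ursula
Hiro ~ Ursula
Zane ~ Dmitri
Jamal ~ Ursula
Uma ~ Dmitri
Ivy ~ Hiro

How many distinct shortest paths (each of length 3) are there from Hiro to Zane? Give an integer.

The shortest distance is 3, and the only length-3 path is Hiro–Ursula–Dmitri–Zane. So there is exactly 1 shortest path.

1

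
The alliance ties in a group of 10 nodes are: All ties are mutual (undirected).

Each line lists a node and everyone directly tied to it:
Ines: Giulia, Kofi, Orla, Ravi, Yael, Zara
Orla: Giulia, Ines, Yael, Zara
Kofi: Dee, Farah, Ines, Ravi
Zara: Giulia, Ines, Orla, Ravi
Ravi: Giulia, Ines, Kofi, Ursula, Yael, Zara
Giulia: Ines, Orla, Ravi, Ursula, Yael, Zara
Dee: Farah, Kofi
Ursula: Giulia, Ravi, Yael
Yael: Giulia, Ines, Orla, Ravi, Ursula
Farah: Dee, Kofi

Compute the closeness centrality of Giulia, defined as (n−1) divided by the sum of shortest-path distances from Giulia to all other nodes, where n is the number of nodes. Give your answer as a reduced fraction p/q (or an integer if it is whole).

9/14

Distances from Giulia: Dee:3, Farah:3, Ines:1, Kofi:2, Orla:1, Ravi:1, Ursula:1, Yael:1, Zara:1. Sum = 14.
n = 10, so closeness = 9/14.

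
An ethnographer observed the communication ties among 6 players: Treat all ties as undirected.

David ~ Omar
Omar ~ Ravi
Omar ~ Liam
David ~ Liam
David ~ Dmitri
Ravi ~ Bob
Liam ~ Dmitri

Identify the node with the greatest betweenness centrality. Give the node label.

Omar

Unnormalized betweenness of each node: Bob:0, David:3/2, Dmitri:0, Liam:3/2, Omar:6, Ravi:4.
Omar has the largest value, 6, making it the main broker — the node through which the most shortest paths run.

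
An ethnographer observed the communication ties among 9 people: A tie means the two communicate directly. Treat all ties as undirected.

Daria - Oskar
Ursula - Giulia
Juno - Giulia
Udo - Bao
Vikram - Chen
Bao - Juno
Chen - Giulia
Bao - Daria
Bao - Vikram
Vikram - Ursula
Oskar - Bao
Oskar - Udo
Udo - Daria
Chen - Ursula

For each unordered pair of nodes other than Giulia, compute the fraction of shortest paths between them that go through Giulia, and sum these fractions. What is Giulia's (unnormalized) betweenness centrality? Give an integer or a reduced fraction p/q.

2

Pairs whose geodesics pass through Giulia — Chen–Juno: 1; Juno–Ursula: 1.
All other pairs contribute 0.
Summing the contributions gives betweenness(Giulia) = 2.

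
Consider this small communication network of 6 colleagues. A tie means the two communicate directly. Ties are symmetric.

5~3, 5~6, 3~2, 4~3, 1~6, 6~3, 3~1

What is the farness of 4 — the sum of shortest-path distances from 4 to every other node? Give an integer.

Distances from 4: 1:2, 2:2, 3:1, 5:2, 6:2.
Sum = 2 + 2 + 1 + 2 + 2 = 9.

9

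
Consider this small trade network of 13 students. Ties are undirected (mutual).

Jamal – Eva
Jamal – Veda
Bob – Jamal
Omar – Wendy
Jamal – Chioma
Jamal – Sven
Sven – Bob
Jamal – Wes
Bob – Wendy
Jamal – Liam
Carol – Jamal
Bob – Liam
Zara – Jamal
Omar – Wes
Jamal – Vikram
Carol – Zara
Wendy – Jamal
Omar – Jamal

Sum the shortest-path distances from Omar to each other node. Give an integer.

Distances from Omar: Bob:2, Carol:2, Chioma:2, Eva:2, Jamal:1, Liam:2, Sven:2, Veda:2, Vikram:2, Wendy:1, Wes:1, Zara:2.
Sum = 2 + 2 + 2 + 2 + 1 + 2 + 2 + 2 + 2 + 1 + 1 + 2 = 21.

21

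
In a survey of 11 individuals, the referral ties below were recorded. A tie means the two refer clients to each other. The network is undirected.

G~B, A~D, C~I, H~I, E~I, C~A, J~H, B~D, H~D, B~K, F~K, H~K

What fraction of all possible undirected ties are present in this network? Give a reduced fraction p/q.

There are 12 edges and 11 nodes, so the maximum possible is C(11,2) = 55.
Density = 12/55.

12/55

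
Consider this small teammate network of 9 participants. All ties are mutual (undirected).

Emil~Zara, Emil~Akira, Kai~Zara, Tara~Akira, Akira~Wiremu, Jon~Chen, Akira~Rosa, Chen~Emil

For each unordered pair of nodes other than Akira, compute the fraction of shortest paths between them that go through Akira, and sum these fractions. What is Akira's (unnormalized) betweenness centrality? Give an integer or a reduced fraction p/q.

18

Pairs whose geodesics pass through Akira — Kai–Tara: 1; Kai–Rosa: 1; Kai–Wiremu: 1; Zara–Tara: 1; Zara–Rosa: 1; Zara–Wiremu: 1; Tara–Emil: 1; Tara–Chen: 1; Tara–Rosa: 1; Tara–Jon: 1; Tara–Wiremu: 1; Emil–Rosa: 1; Emil–Wiremu: 1; Chen–Rosa: 1 … (+4 more pairs).
All other pairs contribute 0.
Summing the contributions gives betweenness(Akira) = 18.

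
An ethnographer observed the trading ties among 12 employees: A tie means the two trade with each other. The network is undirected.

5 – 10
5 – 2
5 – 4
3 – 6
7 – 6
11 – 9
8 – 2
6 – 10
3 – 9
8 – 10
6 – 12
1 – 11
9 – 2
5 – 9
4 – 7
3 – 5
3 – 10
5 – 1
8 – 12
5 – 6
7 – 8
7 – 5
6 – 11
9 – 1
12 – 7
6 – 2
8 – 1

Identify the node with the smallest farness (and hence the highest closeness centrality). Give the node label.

Farness (sum of distances to all others) for each node — 1:18, 2:18, 3:18, 4:21, 5:14, 6:15, 7:17, 8:17, 9:18, 10:18, 11:20, 12:20.
The smallest farness is 14, for 5, so 5 has the highest closeness.

5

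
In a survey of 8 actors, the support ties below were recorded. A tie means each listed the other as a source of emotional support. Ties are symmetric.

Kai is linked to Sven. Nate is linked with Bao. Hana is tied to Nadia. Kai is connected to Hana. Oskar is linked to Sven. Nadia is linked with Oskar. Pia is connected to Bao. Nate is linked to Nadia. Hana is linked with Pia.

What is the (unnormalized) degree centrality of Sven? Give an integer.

Sven is directly tied to Kai and Oskar. That is 2 neighbors, so the degree of Sven is 2.

2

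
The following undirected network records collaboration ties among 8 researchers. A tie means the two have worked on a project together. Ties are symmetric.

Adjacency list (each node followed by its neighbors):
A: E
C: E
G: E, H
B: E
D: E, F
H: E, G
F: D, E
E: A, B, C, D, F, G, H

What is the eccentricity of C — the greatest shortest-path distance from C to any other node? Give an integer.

2

Distances from C: A:2, B:2, D:2, E:1, F:2, G:2, H:2.
The largest is 2 (to A, B, G, F, H, and D), so the eccentricity of C is 2.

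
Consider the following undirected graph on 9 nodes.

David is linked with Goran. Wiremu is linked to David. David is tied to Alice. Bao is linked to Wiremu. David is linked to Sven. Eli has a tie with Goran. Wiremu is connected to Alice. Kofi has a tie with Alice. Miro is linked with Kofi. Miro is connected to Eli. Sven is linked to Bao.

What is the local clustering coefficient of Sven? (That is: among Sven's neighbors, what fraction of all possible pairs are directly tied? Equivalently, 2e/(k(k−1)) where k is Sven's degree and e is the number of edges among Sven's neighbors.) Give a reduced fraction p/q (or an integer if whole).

Sven's neighbors: Bao and David (k = 2).
Possible neighbor pairs: C(2,2) = 1. Edges among them: none → e = 0.
Clustering(Sven) = 0/1.

0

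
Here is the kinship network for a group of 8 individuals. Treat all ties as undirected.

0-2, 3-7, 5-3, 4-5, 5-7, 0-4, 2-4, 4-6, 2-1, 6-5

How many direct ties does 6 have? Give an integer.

2

6 is directly tied to 4 and 5. That is 2 neighbors, so the degree of 6 is 2.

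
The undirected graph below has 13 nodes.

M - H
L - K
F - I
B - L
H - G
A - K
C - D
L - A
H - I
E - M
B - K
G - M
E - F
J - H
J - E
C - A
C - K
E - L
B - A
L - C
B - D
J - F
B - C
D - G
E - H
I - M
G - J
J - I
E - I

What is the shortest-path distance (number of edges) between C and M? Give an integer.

3

One shortest route is C – D – G – M, which uses 3 edges, and at distance 2 from C we only reach {E, G}, which does not include M. So d(C,M) = 3.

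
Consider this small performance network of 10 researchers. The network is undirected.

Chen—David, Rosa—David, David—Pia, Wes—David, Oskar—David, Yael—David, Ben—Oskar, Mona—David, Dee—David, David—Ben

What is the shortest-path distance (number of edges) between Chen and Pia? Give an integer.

2

One shortest route is Chen – David – Pia, which uses 2 edges, and Chen and Pia are not directly tied, so nothing shorter exists. So d(Chen,Pia) = 2.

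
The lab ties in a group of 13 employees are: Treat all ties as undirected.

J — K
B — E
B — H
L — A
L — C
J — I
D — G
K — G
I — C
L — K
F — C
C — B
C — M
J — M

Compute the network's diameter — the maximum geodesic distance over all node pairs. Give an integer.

6

Eccentricity of each node (its greatest distance to any other): A:4, B:5, C:4, D:6, E:6, F:5, G:5, H:6, I:4, J:4, K:4, L:3, M:4.
The maximum eccentricity is 6, realized for instance by the pair D–E via D – G – K – L – C – B – E. So the diameter is 6.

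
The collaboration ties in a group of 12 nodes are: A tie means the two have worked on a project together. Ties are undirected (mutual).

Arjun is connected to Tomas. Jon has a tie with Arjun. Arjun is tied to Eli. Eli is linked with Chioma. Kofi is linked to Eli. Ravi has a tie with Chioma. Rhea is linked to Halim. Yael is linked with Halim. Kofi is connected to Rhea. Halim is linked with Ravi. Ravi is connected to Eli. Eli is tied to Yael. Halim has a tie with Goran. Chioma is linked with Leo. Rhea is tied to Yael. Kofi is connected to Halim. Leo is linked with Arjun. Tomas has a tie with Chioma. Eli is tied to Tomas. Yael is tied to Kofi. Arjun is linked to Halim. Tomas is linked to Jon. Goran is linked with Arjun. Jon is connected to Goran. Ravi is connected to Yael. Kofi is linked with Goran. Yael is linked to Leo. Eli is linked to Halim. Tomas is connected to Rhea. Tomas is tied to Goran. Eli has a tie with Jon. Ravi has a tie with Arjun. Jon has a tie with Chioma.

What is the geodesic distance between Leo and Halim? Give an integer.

One shortest route is Leo – Yael – Halim, which uses 2 edges, and Leo and Halim are not directly tied, so nothing shorter exists. So d(Leo,Halim) = 2.

2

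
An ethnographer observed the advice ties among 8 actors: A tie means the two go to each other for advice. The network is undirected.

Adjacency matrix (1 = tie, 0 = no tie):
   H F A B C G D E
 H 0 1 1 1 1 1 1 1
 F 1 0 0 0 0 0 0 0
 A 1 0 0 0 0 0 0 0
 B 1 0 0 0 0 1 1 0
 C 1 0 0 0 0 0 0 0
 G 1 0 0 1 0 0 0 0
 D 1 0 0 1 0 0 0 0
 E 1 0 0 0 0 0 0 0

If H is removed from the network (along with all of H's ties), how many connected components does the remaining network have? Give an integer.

5

Without H, the remaining ties split the others into: {F}; {A}; {B, D, G}; {C}; {E}.
That's 5 separate components.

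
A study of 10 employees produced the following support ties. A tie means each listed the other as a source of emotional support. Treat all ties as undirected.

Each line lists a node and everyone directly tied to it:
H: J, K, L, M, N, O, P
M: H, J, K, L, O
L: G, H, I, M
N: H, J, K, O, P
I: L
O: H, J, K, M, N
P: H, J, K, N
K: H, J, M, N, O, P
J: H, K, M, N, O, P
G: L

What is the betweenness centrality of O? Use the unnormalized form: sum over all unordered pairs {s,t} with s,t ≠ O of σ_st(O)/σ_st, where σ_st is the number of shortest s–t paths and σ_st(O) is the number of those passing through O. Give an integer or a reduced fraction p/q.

Pairs whose geodesics pass through O — M–N: 1/4.
All other pairs contribute 0.
Summing the contributions gives betweenness(O) = 1/4.

1/4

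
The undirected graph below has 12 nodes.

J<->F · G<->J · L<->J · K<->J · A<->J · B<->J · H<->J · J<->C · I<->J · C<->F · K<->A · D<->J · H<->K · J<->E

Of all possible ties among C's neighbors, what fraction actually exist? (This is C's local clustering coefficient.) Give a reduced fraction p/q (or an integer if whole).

C's neighbors: F and J (k = 2).
Possible neighbor pairs: C(2,2) = 1. Edges among them: F–J → e = 1.
Clustering(C) = 1/1.

1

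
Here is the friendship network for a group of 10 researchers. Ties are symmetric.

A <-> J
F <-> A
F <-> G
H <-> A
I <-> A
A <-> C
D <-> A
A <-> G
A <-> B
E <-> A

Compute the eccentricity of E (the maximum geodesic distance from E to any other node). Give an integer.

Distances from E: A:1, B:2, C:2, D:2, F:2, G:2, H:2, I:2, J:2.
The largest is 2 (to F, I, H, J, C, G, D, and B), so the eccentricity of E is 2.

2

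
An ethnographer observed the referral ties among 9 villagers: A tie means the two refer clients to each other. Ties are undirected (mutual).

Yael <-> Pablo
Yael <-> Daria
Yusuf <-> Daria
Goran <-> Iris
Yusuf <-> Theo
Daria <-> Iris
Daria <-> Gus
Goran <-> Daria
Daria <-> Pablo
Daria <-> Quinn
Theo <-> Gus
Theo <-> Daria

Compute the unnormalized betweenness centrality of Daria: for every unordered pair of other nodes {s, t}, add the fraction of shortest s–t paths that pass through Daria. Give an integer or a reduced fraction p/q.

Pairs whose geodesics pass through Daria — Yael–Quinn: 1; Yael–Gus: 1; Yael–Goran: 1; Yael–Yusuf: 1; Yael–Iris: 1; Yael–Theo: 1; Quinn–Gus: 1; Quinn–Pablo: 1; Quinn–Goran: 1; Quinn–Yusuf: 1; Quinn–Iris: 1; Quinn–Theo: 1; Gus–Pablo: 1; Gus–Goran: 1 … (+10 more pairs).
All other pairs contribute 0.
Summing the contributions gives betweenness(Daria) = 47/2.

47/2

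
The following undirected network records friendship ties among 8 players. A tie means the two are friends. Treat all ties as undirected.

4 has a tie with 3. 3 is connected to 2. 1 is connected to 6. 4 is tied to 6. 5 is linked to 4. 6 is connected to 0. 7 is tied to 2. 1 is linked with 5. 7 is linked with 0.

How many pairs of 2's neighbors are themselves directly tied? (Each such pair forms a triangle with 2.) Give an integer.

2's neighbors are 3 and 7, but none of them are tied to each other, so no triangle contains 2.

0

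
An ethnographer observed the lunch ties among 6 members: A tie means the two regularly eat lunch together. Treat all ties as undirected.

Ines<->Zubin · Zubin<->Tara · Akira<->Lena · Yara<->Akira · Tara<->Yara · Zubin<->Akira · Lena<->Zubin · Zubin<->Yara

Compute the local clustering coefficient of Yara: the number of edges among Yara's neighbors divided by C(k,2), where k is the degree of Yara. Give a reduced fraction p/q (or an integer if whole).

2/3

Yara's neighbors: Akira, Tara, and Zubin (k = 3).
Possible neighbor pairs: C(3,2) = 3. Edges among them: Akira–Zubin, Tara–Zubin → e = 2.
Clustering(Yara) = 2/3.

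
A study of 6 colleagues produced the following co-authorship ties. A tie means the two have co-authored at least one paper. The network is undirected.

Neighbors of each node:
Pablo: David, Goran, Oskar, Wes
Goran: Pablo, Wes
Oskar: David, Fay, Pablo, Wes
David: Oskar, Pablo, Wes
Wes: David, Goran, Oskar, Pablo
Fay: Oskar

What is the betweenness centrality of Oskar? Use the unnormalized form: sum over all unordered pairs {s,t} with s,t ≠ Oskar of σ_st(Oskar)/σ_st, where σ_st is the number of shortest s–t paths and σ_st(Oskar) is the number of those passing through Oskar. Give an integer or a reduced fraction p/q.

4

Pairs whose geodesics pass through Oskar — Fay–David: 1; Fay–Goran: 2/2; Fay–Pablo: 1; Fay–Wes: 1.
All other pairs contribute 0.
Summing the contributions gives betweenness(Oskar) = 4.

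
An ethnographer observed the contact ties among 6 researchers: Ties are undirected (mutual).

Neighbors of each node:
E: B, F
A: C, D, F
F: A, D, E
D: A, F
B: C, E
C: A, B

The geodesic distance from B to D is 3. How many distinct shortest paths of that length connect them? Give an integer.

2

The shortest distance is 3. The length-3 paths are: B–C–A–D; B–E–F–D.
That gives 2 distinct shortest paths.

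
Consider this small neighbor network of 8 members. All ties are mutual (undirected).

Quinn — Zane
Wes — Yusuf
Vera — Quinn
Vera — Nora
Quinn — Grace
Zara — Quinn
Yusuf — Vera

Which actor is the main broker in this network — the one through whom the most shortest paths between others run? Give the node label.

Quinn

Unnormalized betweenness of each node: Grace:0, Nora:0, Quinn:15, Vera:14, Wes:0, Yusuf:6, Zane:0, Zara:0.
Quinn has the largest value, 15, making it the main broker — the node through which the most shortest paths run.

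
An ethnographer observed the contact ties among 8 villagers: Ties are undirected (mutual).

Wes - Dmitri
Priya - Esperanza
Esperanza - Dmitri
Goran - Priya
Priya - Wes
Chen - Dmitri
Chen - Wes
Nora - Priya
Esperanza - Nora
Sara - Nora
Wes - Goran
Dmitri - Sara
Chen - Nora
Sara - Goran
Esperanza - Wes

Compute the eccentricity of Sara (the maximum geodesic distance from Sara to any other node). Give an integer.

Distances from Sara: Chen:2, Dmitri:1, Esperanza:2, Goran:1, Nora:1, Priya:2, Wes:2.
The largest is 2 (to Wes, Chen, Esperanza, and Priya), so the eccentricity of Sara is 2.

2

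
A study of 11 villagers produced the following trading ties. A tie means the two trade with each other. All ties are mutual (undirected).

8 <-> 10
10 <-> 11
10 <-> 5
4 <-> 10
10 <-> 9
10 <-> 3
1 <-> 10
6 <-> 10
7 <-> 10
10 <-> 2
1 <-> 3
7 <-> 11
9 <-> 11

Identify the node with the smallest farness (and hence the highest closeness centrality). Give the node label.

10

Farness (sum of distances to all others) for each node — 1:18, 2:19, 3:18, 4:19, 5:19, 6:19, 7:18, 8:19, 9:18, 10:10, 11:17.
The smallest farness is 10, for 10, so 10 has the highest closeness.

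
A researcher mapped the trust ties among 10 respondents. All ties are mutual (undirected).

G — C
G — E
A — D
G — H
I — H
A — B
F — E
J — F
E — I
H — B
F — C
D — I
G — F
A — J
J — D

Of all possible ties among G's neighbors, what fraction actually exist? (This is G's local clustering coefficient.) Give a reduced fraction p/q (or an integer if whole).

G's neighbors: C, E, F, and H (k = 4).
Possible neighbor pairs: C(4,2) = 6. Edges among them: C–F, E–F → e = 2.
Clustering(G) = 2/6 = 1/3.

1/3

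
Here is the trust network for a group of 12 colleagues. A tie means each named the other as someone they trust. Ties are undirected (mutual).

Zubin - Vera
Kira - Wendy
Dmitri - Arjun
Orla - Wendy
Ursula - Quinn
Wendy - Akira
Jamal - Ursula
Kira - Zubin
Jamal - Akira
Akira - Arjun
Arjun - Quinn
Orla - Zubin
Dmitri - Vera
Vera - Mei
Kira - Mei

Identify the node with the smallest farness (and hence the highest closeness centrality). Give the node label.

Akira

Farness (sum of distances to all others) for each node — Akira:22, Arjun:23, Dmitri:25, Jamal:29, Kira:26, Mei:30, Orla:28, Quinn:30, Ursula:34, Vera:26, Wendy:23, Zubin:28.
The smallest farness is 22, for Akira, so Akira has the highest closeness.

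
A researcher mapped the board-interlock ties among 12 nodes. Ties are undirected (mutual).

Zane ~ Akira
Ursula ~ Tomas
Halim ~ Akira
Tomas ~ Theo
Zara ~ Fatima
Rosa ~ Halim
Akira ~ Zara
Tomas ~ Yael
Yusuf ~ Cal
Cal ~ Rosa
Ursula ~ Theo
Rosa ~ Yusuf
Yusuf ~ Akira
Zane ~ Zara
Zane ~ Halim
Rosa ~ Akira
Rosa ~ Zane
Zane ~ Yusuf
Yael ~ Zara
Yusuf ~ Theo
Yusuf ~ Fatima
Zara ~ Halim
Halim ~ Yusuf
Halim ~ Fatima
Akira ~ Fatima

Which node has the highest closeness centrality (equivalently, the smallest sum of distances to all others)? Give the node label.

Yusuf

Farness (sum of distances to all others) for each node — Akira:18, Cal:25, Fatima:20, Halim:18, Rosa:20, Theo:20, Tomas:25, Ursula:27, Yael:24, Yusuf:16, Zane:19, Zara:20.
The smallest farness is 16, for Yusuf, so Yusuf has the highest closeness.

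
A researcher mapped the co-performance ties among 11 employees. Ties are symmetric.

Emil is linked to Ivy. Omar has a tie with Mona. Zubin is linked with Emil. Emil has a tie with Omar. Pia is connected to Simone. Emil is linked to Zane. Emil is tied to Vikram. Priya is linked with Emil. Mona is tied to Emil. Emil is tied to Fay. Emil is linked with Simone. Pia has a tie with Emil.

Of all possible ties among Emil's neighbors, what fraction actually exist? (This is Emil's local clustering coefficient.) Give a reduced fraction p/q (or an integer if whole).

2/45

Emil's neighbors: Fay, Ivy, Mona, Omar, Pia, Priya, Simone, Vikram, Zane, and Zubin (k = 10).
Possible neighbor pairs: C(10,2) = 45. Edges among them: Mona–Omar, Pia–Simone → e = 2.
Clustering(Emil) = 2/45.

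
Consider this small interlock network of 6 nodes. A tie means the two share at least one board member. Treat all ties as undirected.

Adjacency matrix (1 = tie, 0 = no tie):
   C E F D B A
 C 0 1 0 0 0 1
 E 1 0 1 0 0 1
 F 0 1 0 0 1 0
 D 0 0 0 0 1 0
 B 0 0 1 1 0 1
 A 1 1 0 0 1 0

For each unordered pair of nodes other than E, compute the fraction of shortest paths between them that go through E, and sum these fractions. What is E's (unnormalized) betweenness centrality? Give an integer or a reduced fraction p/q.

Pairs whose geodesics pass through E — C–F: 1; F–A: 1/2.
All other pairs contribute 0.
Summing the contributions gives betweenness(E) = 3/2.

3/2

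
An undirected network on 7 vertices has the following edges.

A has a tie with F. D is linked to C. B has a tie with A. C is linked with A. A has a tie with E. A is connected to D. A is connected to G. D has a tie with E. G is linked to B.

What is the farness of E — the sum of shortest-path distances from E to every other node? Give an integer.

Distances from E: A:1, B:2, C:2, D:1, F:2, G:2.
Sum = 1 + 2 + 2 + 1 + 2 + 2 = 10.

10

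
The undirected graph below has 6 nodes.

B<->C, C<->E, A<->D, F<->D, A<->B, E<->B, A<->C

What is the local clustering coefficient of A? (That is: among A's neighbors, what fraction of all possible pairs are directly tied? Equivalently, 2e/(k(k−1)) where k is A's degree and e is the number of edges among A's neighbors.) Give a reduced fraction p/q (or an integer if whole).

1/3

A's neighbors: B, C, and D (k = 3).
Possible neighbor pairs: C(3,2) = 3. Edges among them: B–C → e = 1.
Clustering(A) = 1/3.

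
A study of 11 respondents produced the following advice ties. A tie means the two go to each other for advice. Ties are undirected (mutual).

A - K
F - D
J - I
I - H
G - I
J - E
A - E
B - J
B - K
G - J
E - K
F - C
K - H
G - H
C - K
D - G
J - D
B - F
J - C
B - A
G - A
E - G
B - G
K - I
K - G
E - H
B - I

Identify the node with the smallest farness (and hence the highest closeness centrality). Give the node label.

G

Farness (sum of distances to all others) for each node — A:16, B:14, C:17, D:17, E:16, F:19, G:12, H:17, I:15, J:14, K:13.
The smallest farness is 12, for G, so G has the highest closeness.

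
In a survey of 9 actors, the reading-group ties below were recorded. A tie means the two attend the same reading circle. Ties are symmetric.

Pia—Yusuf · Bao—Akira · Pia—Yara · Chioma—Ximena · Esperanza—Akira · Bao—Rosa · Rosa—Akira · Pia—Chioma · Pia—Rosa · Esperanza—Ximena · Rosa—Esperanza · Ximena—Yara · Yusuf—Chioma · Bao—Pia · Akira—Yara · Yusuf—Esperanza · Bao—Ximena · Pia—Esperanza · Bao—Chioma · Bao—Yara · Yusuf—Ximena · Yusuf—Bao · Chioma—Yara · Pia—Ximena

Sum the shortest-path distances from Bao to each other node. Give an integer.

Distances from Bao: Akira:1, Chioma:1, Esperanza:2, Pia:1, Rosa:1, Ximena:1, Yara:1, Yusuf:1.
Sum = 1 + 1 + 2 + 1 + 1 + 1 + 1 + 1 = 9.

9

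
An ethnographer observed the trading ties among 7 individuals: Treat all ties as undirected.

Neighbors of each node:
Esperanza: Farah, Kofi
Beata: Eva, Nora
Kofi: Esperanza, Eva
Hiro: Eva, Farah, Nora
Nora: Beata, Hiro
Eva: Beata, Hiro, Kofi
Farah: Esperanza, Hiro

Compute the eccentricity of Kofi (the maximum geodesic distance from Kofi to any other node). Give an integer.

Distances from Kofi: Beata:2, Esperanza:1, Eva:1, Farah:2, Hiro:2, Nora:3.
The largest is 3 (to Nora), so the eccentricity of Kofi is 3.

3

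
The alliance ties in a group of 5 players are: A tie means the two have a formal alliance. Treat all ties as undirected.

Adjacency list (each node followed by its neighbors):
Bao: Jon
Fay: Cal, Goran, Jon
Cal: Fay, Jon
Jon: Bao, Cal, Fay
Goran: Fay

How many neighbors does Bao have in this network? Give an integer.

Bao is directly tied to Jon. That is 1 neighbor, so the degree of Bao is 1.

1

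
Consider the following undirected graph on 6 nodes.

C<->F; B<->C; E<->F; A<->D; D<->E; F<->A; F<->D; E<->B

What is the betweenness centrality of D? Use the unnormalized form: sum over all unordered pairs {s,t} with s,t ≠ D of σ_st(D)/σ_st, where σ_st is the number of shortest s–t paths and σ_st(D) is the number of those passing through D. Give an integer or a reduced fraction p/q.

5/6

Pairs whose geodesics pass through D — E–A: 1/2; A–B: 1/3.
All other pairs contribute 0.
Summing the contributions gives betweenness(D) = 5/6.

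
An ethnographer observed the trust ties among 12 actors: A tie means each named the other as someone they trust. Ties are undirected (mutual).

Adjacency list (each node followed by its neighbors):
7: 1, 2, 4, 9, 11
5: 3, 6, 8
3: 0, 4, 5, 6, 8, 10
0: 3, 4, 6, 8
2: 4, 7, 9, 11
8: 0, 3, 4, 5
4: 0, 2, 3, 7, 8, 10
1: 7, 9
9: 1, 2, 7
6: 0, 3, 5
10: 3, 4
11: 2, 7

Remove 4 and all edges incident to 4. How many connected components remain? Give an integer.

Without 4, the remaining ties split the others into: {0, 3, 5, 6, 8, 10}; {1, 2, 7, 9, 11}.
That's 2 separate components.

2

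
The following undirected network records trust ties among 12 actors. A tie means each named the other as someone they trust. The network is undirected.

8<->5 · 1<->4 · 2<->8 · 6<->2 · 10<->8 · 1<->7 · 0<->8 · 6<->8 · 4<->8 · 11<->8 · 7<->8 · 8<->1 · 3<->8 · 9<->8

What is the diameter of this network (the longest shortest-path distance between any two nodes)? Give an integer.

2

Eccentricity of each node (its greatest distance to any other): 0:2, 1:2, 2:2, 3:2, 4:2, 5:2, 6:2, 7:2, 8:1, 9:2, 10:2, 11:2.
The maximum eccentricity is 2, realized for instance by the pair 2–3 via 2 – 8 – 3. So the diameter is 2.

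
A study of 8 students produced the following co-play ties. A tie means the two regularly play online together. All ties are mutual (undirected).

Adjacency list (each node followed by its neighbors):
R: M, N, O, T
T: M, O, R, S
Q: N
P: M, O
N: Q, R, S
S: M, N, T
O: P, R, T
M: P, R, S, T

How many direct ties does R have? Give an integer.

R is directly tied to M, N, O, and T. That is 4 neighbors, so the degree of R is 4.

4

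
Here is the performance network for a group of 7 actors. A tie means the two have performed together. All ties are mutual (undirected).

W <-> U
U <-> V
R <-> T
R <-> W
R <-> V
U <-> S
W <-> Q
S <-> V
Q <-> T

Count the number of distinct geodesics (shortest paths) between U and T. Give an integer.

The shortest distance is 3. The length-3 paths are: U–W–R–T; U–V–R–T; U–W–Q–T.
That gives 3 distinct shortest paths.

3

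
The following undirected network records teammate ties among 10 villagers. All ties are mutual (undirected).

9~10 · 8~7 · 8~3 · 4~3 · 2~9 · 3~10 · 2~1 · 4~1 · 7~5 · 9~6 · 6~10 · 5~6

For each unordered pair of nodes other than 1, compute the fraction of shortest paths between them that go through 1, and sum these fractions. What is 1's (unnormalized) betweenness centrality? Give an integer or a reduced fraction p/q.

Pairs whose geodesics pass through 1 — 9–4: 1/2; 2–4: 1; 2–3: 1/2; 2–8: 1/2.
All other pairs contribute 0.
Summing the contributions gives betweenness(1) = 5/2.

5/2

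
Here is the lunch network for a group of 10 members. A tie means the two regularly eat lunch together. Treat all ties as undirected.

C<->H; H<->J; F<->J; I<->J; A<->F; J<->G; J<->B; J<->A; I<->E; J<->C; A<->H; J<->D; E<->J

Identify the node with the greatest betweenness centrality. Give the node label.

J

Unnormalized betweenness of each node: A:1/2, B:0, C:0, D:0, E:0, F:0, G:0, H:1/2, I:0, J:31.
J has the largest value, 31, making it the main broker — the node through which the most shortest paths run.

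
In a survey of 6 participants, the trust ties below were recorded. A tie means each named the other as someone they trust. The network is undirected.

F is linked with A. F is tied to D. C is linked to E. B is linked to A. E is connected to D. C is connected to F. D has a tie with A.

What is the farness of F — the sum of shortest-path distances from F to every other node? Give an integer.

7

Distances from F: A:1, B:2, C:1, D:1, E:2.
Sum = 1 + 2 + 1 + 1 + 2 = 7.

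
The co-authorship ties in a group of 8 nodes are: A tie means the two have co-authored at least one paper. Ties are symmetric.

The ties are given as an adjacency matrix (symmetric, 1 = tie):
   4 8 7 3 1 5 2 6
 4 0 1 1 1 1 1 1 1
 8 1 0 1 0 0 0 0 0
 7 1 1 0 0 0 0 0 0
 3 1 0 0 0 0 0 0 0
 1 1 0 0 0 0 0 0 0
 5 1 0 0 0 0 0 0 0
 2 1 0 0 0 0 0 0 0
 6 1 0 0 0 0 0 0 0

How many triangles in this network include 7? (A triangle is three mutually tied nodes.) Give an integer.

1

7's neighbors: 4 and 8.
Neighbor pairs that are themselves tied: 7–4–8. Each forms one triangle with 7, for 1 in total.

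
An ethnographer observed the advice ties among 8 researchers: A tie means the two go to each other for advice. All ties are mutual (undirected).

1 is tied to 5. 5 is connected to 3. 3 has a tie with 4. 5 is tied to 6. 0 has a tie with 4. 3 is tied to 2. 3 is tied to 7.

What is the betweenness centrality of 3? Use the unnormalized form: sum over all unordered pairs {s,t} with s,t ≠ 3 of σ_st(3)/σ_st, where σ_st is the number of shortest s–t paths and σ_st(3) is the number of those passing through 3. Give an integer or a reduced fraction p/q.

Pairs whose geodesics pass through 3 — 6–7: 1; 6–0: 1; 6–4: 1; 6–2: 1; 7–1: 1; 7–0: 1; 7–5: 1; 7–4: 1; 7–2: 1; 1–0: 1; 1–4: 1; 1–2: 1; 0–5: 1; 0–2: 1 … (+3 more pairs).
All other pairs contribute 0.
Summing the contributions gives betweenness(3) = 17.

17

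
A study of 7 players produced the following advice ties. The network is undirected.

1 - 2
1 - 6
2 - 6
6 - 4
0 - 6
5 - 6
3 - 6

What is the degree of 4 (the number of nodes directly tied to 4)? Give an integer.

4 is directly tied to 6. That is 1 neighbor, so the degree of 4 is 1.

1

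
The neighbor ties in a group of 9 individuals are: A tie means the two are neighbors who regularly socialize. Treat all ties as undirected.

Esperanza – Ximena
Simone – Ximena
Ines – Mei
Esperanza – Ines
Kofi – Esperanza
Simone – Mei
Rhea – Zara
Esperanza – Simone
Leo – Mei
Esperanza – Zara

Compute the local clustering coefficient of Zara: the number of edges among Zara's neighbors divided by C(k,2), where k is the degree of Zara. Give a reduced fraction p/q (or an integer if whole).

Zara's neighbors: Esperanza and Rhea (k = 2).
Possible neighbor pairs: C(2,2) = 1. Edges among them: none → e = 0.
Clustering(Zara) = 0/1.

0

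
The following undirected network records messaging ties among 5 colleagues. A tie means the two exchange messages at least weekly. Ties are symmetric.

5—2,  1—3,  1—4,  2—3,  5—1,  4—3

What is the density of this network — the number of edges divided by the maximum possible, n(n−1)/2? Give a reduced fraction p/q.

3/5

There are 6 edges and 5 nodes, so the maximum possible is C(5,2) = 10.
Density = 6/10 = 3/5.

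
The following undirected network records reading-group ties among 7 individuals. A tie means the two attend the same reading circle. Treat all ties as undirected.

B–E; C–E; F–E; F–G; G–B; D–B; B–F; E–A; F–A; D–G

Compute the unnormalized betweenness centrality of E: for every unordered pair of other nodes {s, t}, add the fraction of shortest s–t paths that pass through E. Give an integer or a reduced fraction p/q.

35/6

Pairs whose geodesics pass through E — D–A: 1/3; D–C: 1; A–B: 1/2; A–C: 1; B–C: 1; G–C: 2/2; C–F: 1.
All other pairs contribute 0.
Summing the contributions gives betweenness(E) = 35/6.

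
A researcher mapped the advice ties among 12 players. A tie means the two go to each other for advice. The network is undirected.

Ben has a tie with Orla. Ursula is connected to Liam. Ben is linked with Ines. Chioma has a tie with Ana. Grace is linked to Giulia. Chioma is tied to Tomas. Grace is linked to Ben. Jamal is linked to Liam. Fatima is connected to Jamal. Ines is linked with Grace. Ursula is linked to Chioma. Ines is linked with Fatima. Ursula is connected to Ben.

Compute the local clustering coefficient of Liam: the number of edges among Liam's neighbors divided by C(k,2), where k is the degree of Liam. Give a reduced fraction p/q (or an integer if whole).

0

Liam's neighbors: Jamal and Ursula (k = 2).
Possible neighbor pairs: C(2,2) = 1. Edges among them: none → e = 0.
Clustering(Liam) = 0/1.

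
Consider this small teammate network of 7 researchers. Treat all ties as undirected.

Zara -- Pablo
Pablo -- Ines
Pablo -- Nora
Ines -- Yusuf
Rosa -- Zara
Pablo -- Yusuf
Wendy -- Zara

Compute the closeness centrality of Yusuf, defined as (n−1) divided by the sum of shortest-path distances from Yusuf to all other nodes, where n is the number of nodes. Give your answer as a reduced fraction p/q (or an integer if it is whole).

1/2

Distances from Yusuf: Ines:1, Nora:2, Pablo:1, Rosa:3, Wendy:3, Zara:2. Sum = 12.
n = 7, so closeness = 6/12 = 1/2.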